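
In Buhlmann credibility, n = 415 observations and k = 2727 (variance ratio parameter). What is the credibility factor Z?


Z = n / (n + k)
= 415 / (415 + 2727)
= 415 / 3142
= 0.1321


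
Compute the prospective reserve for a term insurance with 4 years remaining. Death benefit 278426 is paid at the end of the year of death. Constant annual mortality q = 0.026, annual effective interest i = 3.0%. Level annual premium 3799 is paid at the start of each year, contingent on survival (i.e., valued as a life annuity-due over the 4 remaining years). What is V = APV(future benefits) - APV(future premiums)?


v = 1/(1+i) = 0.970874
APV(future benefits) per unit = sum_{k=0}^{3} k_p_x * q * v^(k+1) = 0.093031
APV(future benefits) = 278426 * 0.093031 = 25902.1843
Life annuity-due factor ä_{x:4} = sum_{k=0}^{3} k_p_x * v^k = 3.68545
APV(future premiums) = 3799 * 3.68545 = 14001.0231
V = 25902.1843 - 14001.0231
= 11901.1612


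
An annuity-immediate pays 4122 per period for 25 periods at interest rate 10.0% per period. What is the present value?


PV = PMT * (1 - (1+i)^(-n)) / i
= 4122 * (1 - (1+0.1)^(-25)) / 0.1
= 4122 * (1 - 0.092296) / 0.1
= 4122 * 9.07704
= 37415.559


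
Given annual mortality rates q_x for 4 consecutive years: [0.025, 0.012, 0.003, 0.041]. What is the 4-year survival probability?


p_k = 1 - q_k for each year
Survival = product of (1 - q_k)
= 0.975 * 0.988 * 0.997 * 0.959
= 0.921


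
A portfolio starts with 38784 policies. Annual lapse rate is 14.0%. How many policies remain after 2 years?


remaining = initial * (1 - lapse)^years
= 38784 * (1 - 0.14)^2
= 38784 * 0.7396
= 28684.6464


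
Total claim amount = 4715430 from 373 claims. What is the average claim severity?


severity = total / number
= 4715430 / 373
= 12641.9035


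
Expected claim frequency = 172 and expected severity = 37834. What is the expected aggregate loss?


E[S] = E[N] * E[X]
= 172 * 37834
= 6.5074e+06


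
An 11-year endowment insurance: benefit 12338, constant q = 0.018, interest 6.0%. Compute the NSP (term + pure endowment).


Term component = 1618.9872
Pure endowment = 11_p_x * v^11 * benefit = 0.818892 * 0.526788 * 12338 = 5322.389
NSP = 6941.3762


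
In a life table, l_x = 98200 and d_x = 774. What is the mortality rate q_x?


q_x = d_x / l_x
= 774 / 98200
= 0.0079


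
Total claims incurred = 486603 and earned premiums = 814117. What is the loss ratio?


Loss ratio = claims / premiums
= 486603 / 814117
= 0.5977


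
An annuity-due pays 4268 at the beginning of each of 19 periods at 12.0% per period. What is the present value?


PV_due = PMT * (1-(1+i)^(-n))/i * (1+i)
PV_immediate = 31437.1356
PV_due = 31437.1356 * 1.12
= 35209.5919


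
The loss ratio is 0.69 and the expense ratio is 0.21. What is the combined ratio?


Combined ratio = loss ratio + expense ratio
= 0.69 + 0.21
= 0.9


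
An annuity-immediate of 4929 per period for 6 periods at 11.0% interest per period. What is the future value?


FV = PMT * ((1+i)^n - 1) / i
= 4929 * ((1.11)^6 - 1) / 0.11
= 4929 * (1.870415 - 1) / 0.11
= 39002.4848


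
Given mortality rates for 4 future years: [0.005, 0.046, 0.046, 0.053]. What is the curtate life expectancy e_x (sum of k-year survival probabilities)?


e_x = sum_{k=1}^{n} k_p_x
k_p_x values:
  1_p_x = 0.995
  2_p_x = 0.94923
  3_p_x = 0.905565
  4_p_x = 0.85757
e_x = 3.7074


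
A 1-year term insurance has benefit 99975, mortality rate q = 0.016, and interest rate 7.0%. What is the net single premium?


NSP = benefit * q * v
v = 1/(1+i) = 0.934579
NSP = 99975 * 0.016 * 0.934579
= 1494.9533


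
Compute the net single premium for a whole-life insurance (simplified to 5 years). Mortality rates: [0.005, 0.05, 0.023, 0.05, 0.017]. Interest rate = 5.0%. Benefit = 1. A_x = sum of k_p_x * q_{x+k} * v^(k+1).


v = 0.952381
Year 0: k_p_x=1.0, q=0.005, term=0.004762
Year 1: k_p_x=0.995, q=0.05, term=0.045125
Year 2: k_p_x=0.94525, q=0.023, term=0.01878
Year 3: k_p_x=0.923509, q=0.05, term=0.037989
Year 4: k_p_x=0.877334, q=0.017, term=0.011686
A_x = 0.1183


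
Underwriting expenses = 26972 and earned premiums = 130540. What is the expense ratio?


Expense ratio = expenses / premiums
= 26972 / 130540
= 0.2066


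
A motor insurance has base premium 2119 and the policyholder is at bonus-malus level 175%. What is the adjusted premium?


adjusted = base * BM_level / 100
= 2119 * 175 / 100
= 2119 * 1.75
= 3708.25


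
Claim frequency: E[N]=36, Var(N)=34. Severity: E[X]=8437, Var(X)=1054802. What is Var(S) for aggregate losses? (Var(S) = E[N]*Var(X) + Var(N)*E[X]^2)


Var(S) = E[N]*Var(X) + Var(N)*E[X]^2
= 36*1054802 + 34*8437^2
= 37972872 + 2420220946
= 2.4582e+09


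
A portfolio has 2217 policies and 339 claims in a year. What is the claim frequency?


frequency = claims / policies
= 339 / 2217
= 0.1529


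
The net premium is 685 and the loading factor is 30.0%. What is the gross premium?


Gross = net * (1 + loading)
= 685 * (1 + 0.3)
= 685 * 1.3
= 890.5


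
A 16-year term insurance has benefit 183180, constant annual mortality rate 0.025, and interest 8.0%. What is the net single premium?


NSP = benefit * sum_{k=0}^{n-1} k_p_x * q * v^(k+1)
With constant q=0.025, v=0.925926
Sum = 0.191746
NSP = 183180 * 0.191746
= 35123.9957


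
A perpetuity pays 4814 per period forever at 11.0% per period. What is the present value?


PV = PMT / i
= 4814 / 0.11
= 43763.6364


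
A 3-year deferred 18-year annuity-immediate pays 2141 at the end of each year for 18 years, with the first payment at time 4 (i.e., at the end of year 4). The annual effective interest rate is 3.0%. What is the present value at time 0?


PV at time 3 of the 18-year annuity-immediate:
a_n = 2141 * (1-(1+0.03)^(-18))/0.03 = 29446.2715
Discount back 3 years to time 0:
PV = 29446.2715 * (1+0.03)^(-3)
= 29446.2715 * 0.915142
= 26947.5098


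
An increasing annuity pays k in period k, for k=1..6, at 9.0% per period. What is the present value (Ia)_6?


(Ia)_n = sum_{k=1}^{n} k * v^k, v = 1/(1+i)
v = 0.917431
Sum computed term by term:
(Ia)_6 = 14.5783


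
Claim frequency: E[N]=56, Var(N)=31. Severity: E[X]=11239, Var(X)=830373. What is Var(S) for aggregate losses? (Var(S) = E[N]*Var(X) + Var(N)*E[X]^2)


Var(S) = E[N]*Var(X) + Var(N)*E[X]^2
= 56*830373 + 31*11239^2
= 46500888 + 3915768751
= 3.9623e+09


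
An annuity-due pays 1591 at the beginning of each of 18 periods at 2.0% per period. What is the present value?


PV_due = PMT * (1-(1+i)^(-n))/i * (1+i)
PV_immediate = 23852.3217
PV_due = 23852.3217 * 1.02
= 24329.3682


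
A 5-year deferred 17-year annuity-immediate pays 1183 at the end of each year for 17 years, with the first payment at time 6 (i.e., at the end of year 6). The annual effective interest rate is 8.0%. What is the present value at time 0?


PV at time 5 of the 17-year annuity-immediate:
a_n = 1183 * (1-(1+0.08)^(-17))/0.08 = 10790.8979
Discount back 5 years to time 0:
PV = 10790.8979 * (1+0.08)^(-5)
= 10790.8979 * 0.680583
= 7344.1038


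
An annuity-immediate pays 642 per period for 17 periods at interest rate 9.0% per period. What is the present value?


PV = PMT * (1 - (1+i)^(-n)) / i
= 642 * (1 - (1+0.09)^(-17)) / 0.09
= 642 * (1 - 0.231073) / 0.09
= 642 * 8.543631
= 5485.0113


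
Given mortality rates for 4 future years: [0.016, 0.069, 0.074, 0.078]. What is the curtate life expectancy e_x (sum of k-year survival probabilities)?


e_x = sum_{k=1}^{n} k_p_x
k_p_x values:
  1_p_x = 0.984
  2_p_x = 0.916104
  3_p_x = 0.848312
  4_p_x = 0.782144
e_x = 3.5306


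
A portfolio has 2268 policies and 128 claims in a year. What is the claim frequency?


frequency = claims / policies
= 128 / 2268
= 0.0564


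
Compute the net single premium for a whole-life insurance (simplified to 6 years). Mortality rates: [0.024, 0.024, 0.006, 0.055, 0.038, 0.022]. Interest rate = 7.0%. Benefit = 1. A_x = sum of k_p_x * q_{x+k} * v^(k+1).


v = 0.934579
Year 0: k_p_x=1.0, q=0.024, term=0.02243
Year 1: k_p_x=0.976, q=0.024, term=0.020459
Year 2: k_p_x=0.952576, q=0.006, term=0.004666
Year 3: k_p_x=0.946861, q=0.055, term=0.03973
Year 4: k_p_x=0.894783, q=0.038, term=0.024243
Year 5: k_p_x=0.860781, q=0.022, term=0.012619
A_x = 0.1241


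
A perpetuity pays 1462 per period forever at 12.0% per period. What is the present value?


PV = PMT / i
= 1462 / 0.12
= 12183.3333


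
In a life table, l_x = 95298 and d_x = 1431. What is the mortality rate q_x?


q_x = d_x / l_x
= 1431 / 95298
= 0.015


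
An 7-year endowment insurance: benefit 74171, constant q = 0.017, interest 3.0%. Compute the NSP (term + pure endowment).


Term component = 7481.4492
Pure endowment = 7_p_x * v^7 * benefit = 0.8869 * 0.813092 * 74171 = 53486.9934
NSP = 60968.4426


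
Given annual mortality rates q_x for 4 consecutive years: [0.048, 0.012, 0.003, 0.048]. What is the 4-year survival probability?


p_k = 1 - q_k for each year
Survival = product of (1 - q_k)
= 0.952 * 0.988 * 0.997 * 0.952
= 0.8927


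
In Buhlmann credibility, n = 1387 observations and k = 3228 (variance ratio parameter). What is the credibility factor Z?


Z = n / (n + k)
= 1387 / (1387 + 3228)
= 1387 / 4615
= 0.3005


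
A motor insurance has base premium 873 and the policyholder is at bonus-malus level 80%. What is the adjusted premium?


adjusted = base * BM_level / 100
= 873 * 80 / 100
= 873 * 0.8
= 698.4


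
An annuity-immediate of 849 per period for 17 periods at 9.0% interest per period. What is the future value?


FV = PMT * ((1+i)^n - 1) / i
= 849 * ((1.09)^17 - 1) / 0.09
= 849 * (4.327633 - 1) / 0.09
= 31390.6752


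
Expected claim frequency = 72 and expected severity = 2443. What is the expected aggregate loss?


E[S] = E[N] * E[X]
= 72 * 2443
= 175896


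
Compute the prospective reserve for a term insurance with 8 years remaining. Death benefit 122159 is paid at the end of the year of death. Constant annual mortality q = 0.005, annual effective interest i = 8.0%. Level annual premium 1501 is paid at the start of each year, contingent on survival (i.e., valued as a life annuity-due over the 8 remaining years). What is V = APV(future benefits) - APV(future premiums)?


v = 1/(1+i) = 0.925926
APV(future benefits) per unit = sum_{k=0}^{7} k_p_x * q * v^(k+1) = 0.028292
APV(future benefits) = 122159 * 0.028292 = 3456.1472
Life annuity-due factor ä_{x:8} = sum_{k=0}^{7} k_p_x * v^k = 6.111116
APV(future premiums) = 1501 * 6.111116 = 9172.7847
V = 3456.1472 - 9172.7847
= -5716.6375


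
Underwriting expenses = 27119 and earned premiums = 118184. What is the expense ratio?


Expense ratio = expenses / premiums
= 27119 / 118184
= 0.2295


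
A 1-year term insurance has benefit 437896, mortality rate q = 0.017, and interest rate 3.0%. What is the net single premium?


NSP = benefit * q * v
v = 1/(1+i) = 0.970874
NSP = 437896 * 0.017 * 0.970874
= 7227.4097


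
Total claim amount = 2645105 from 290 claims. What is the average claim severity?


severity = total / number
= 2645105 / 290
= 9121.0517


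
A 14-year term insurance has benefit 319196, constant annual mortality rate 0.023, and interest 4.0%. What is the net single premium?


NSP = benefit * sum_{k=0}^{n-1} k_p_x * q * v^(k+1)
With constant q=0.023, v=0.961538
Sum = 0.212869
NSP = 319196 * 0.212869
= 67946.9109


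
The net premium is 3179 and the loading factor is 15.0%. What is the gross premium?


Gross = net * (1 + loading)
= 3179 * (1 + 0.15)
= 3179 * 1.15
= 3655.85


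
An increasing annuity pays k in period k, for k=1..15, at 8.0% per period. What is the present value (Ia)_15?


(Ia)_n = sum_{k=1}^{n} k * v^k, v = 1/(1+i)
v = 0.925926
Sum computed term by term:
(Ia)_15 = 56.4451


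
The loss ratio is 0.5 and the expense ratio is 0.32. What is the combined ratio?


Combined ratio = loss ratio + expense ratio
= 0.5 + 0.32
= 0.82


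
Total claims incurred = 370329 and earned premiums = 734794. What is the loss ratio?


Loss ratio = claims / premiums
= 370329 / 734794
= 0.504


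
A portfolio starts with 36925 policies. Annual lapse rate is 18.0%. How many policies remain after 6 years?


remaining = initial * (1 - lapse)^years
= 36925 * (1 - 0.18)^6
= 36925 * 0.304007
= 11225.4463


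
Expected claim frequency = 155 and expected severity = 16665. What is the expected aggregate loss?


E[S] = E[N] * E[X]
= 155 * 16665
= 2.5831e+06


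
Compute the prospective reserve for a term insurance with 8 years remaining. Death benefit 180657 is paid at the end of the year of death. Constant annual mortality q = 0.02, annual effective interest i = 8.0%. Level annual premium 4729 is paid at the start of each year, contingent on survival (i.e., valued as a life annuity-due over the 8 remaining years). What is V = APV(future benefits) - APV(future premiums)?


v = 1/(1+i) = 0.925926
APV(future benefits) per unit = sum_{k=0}^{7} k_p_x * q * v^(k+1) = 0.108072
APV(future benefits) = 180657 * 0.108072 = 19523.9348
Life annuity-due factor ä_{x:8} = sum_{k=0}^{7} k_p_x * v^k = 5.835879
APV(future premiums) = 4729 * 5.835879 = 27597.874
V = 19523.9348 - 27597.874
= -8073.9393


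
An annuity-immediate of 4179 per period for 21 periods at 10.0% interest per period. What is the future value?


FV = PMT * ((1+i)^n - 1) / i
= 4179 * ((1.1)^21 - 1) / 0.1
= 4179 * (7.40025 - 1) / 0.1
= 267466.4452


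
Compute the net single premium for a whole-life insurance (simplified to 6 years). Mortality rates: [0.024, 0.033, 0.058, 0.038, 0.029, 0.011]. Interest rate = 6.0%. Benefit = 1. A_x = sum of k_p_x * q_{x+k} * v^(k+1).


v = 0.943396
Year 0: k_p_x=1.0, q=0.024, term=0.022642
Year 1: k_p_x=0.976, q=0.033, term=0.028665
Year 2: k_p_x=0.943792, q=0.058, term=0.045961
Year 3: k_p_x=0.889052, q=0.038, term=0.02676
Year 4: k_p_x=0.855268, q=0.029, term=0.018534
Year 5: k_p_x=0.830465, q=0.011, term=0.00644
A_x = 0.149


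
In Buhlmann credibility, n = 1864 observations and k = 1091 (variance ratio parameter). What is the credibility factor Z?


Z = n / (n + k)
= 1864 / (1864 + 1091)
= 1864 / 2955
= 0.6308


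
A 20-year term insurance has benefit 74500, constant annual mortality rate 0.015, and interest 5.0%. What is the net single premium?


NSP = benefit * sum_{k=0}^{n-1} k_p_x * q * v^(k+1)
With constant q=0.015, v=0.952381
Sum = 0.166483
NSP = 74500 * 0.166483
= 12402.9993


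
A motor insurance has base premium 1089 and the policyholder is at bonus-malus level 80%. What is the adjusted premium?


adjusted = base * BM_level / 100
= 1089 * 80 / 100
= 1089 * 0.8
= 871.2


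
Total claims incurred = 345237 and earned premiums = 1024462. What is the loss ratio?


Loss ratio = claims / premiums
= 345237 / 1024462
= 0.337


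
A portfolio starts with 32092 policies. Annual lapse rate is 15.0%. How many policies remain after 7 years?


remaining = initial * (1 - lapse)^years
= 32092 * (1 - 0.15)^7
= 32092 * 0.320577
= 10287.9599


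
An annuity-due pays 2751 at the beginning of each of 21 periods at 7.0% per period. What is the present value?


PV_due = PMT * (1-(1+i)^(-n))/i * (1+i)
PV_immediate = 29808.5357
PV_due = 29808.5357 * 1.07
= 31895.1332


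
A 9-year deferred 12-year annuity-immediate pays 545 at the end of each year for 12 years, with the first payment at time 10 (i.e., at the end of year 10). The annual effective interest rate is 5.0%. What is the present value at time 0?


PV at time 9 of the 12-year annuity-immediate:
a_n = 545 * (1-(1+0.05)^(-12))/0.05 = 4830.4721
Discount back 9 years to time 0:
PV = 4830.4721 * (1+0.05)^(-9)
= 4830.4721 * 0.644609
= 3113.7654


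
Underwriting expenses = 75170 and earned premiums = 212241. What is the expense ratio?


Expense ratio = expenses / premiums
= 75170 / 212241
= 0.3542


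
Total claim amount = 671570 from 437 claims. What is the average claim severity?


severity = total / number
= 671570 / 437
= 1536.7735


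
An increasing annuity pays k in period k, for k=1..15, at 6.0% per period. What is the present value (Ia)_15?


(Ia)_n = sum_{k=1}^{n} k * v^k, v = 1/(1+i)
v = 0.943396
Sum computed term by term:
(Ia)_15 = 67.2668


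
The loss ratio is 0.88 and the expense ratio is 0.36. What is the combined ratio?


Combined ratio = loss ratio + expense ratio
= 0.88 + 0.36
= 1.24


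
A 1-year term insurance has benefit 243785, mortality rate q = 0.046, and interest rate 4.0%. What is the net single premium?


NSP = benefit * q * v
v = 1/(1+i) = 0.961538
NSP = 243785 * 0.046 * 0.961538
= 10782.7981


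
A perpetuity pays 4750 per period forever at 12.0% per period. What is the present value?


PV = PMT / i
= 4750 / 0.12
= 39583.3333


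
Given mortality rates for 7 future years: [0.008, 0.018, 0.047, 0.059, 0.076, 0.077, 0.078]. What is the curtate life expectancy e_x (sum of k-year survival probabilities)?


e_x = sum_{k=1}^{n} k_p_x
k_p_x values:
  1_p_x = 0.992
  2_p_x = 0.974144
  3_p_x = 0.928359
  4_p_x = 0.873586
  5_p_x = 0.807193
  6_p_x = 0.74504
  7_p_x = 0.686927
e_x = 6.0072


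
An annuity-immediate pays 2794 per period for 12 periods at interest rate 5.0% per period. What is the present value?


PV = PMT * (1 - (1+i)^(-n)) / i
= 2794 * (1 - (1+0.05)^(-12)) / 0.05
= 2794 * (1 - 0.556837) / 0.05
= 2794 * 8.863252
= 24763.9251


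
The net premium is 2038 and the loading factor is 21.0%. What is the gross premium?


Gross = net * (1 + loading)
= 2038 * (1 + 0.21)
= 2038 * 1.21
= 2465.98


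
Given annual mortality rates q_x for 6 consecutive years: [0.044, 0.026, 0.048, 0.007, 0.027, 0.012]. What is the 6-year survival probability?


p_k = 1 - q_k for each year
Survival = product of (1 - q_k)
= 0.956 * 0.974 * 0.952 * 0.993 * 0.973 * 0.988
= 0.8462


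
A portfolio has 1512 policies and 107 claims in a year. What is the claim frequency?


frequency = claims / policies
= 107 / 1512
= 0.0708


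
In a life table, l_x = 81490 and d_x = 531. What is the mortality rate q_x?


q_x = d_x / l_x
= 531 / 81490
= 0.0065


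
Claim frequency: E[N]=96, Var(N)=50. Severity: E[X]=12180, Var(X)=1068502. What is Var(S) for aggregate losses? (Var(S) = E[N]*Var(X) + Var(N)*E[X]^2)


Var(S) = E[N]*Var(X) + Var(N)*E[X]^2
= 96*1068502 + 50*12180^2
= 102576192 + 7417620000
= 7.5202e+09


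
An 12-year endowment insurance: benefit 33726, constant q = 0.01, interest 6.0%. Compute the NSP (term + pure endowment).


Term component = 2695.6415
Pure endowment = 12_p_x * v^12 * benefit = 0.886385 * 0.496969 * 33726 = 14856.5096
NSP = 17552.1511


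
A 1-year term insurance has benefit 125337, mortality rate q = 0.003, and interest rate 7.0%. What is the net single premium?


NSP = benefit * q * v
v = 1/(1+i) = 0.934579
NSP = 125337 * 0.003 * 0.934579
= 351.4121


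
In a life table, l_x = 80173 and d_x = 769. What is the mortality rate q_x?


q_x = d_x / l_x
= 769 / 80173
= 0.0096


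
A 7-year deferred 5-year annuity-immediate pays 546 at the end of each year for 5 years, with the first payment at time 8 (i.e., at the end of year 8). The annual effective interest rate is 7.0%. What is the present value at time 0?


PV at time 7 of the 5-year annuity-immediate:
a_n = 546 * (1-(1+0.07)^(-5))/0.07 = 2238.7078
Discount back 7 years to time 0:
PV = 2238.7078 * (1+0.07)^(-7)
= 2238.7078 * 0.62275
= 1394.1547


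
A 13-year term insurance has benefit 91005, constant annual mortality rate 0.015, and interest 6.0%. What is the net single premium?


NSP = benefit * sum_{k=0}^{n-1} k_p_x * q * v^(k+1)
With constant q=0.015, v=0.943396
Sum = 0.122958
NSP = 91005 * 0.122958
= 11189.8381


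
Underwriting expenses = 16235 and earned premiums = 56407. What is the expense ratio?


Expense ratio = expenses / premiums
= 16235 / 56407
= 0.2878


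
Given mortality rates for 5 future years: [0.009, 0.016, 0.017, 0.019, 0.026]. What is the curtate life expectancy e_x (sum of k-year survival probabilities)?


e_x = sum_{k=1}^{n} k_p_x
k_p_x values:
  1_p_x = 0.991
  2_p_x = 0.975144
  3_p_x = 0.958567
  4_p_x = 0.940354
  5_p_x = 0.915905
e_x = 4.781


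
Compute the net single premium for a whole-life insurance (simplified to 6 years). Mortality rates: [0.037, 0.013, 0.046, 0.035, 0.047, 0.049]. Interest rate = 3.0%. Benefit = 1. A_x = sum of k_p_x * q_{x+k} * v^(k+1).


v = 0.970874
Year 0: k_p_x=1.0, q=0.037, term=0.035922
Year 1: k_p_x=0.963, q=0.013, term=0.0118
Year 2: k_p_x=0.950481, q=0.046, term=0.040012
Year 3: k_p_x=0.906759, q=0.035, term=0.028198
Year 4: k_p_x=0.875022, q=0.047, term=0.035476
Year 5: k_p_x=0.833896, q=0.049, term=0.03422
A_x = 0.1856


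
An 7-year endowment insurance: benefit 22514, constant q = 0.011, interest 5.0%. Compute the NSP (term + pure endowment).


Term component = 1389.5746
Pure endowment = 7_p_x * v^7 * benefit = 0.925495 * 0.710681 * 22514 = 14808.1774
NSP = 16197.752


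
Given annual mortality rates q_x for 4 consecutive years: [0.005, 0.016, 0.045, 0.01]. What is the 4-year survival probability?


p_k = 1 - q_k for each year
Survival = product of (1 - q_k)
= 0.995 * 0.984 * 0.955 * 0.99
= 0.9257


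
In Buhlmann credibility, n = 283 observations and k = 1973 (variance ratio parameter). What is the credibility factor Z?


Z = n / (n + k)
= 283 / (283 + 1973)
= 283 / 2256
= 0.1254


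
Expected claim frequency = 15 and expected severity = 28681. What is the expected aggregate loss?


E[S] = E[N] * E[X]
= 15 * 28681
= 430215


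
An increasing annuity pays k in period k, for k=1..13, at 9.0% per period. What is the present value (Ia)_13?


(Ia)_n = sum_{k=1}^{n} k * v^k, v = 1/(1+i)
v = 0.917431
Sum computed term by term:
(Ia)_13 = 43.56


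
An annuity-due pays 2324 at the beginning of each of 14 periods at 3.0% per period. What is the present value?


PV_due = PMT * (1-(1+i)^(-n))/i * (1+i)
PV_immediate = 26252.074
PV_due = 26252.074 * 1.03
= 27039.6362


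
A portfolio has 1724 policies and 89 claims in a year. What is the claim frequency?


frequency = claims / policies
= 89 / 1724
= 0.0516


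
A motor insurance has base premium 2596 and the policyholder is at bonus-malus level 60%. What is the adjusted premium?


adjusted = base * BM_level / 100
= 2596 * 60 / 100
= 2596 * 0.6
= 1557.6


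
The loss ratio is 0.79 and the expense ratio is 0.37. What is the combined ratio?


Combined ratio = loss ratio + expense ratio
= 0.79 + 0.37
= 1.16


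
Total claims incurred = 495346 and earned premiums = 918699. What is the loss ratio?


Loss ratio = claims / premiums
= 495346 / 918699
= 0.5392


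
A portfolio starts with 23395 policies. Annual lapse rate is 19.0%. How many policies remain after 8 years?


remaining = initial * (1 - lapse)^years
= 23395 * (1 - 0.19)^8
= 23395 * 0.185302
= 4335.1407


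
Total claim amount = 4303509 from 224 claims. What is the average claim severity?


severity = total / number
= 4303509 / 224
= 19212.0938


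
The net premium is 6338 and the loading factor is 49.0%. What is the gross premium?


Gross = net * (1 + loading)
= 6338 * (1 + 0.49)
= 6338 * 1.49
= 9443.62


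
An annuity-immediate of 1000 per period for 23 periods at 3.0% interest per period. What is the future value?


FV = PMT * ((1+i)^n - 1) / i
= 1000 * ((1.03)^23 - 1) / 0.03
= 1000 * (1.973587 - 1) / 0.03
= 32452.8837


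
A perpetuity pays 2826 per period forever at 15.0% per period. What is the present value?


PV = PMT / i
= 2826 / 0.15
= 18840.0


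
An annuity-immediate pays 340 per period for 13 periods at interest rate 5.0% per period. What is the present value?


PV = PMT * (1 - (1+i)^(-n)) / i
= 340 * (1 - (1+0.05)^(-13)) / 0.05
= 340 * (1 - 0.530321) / 0.05
= 340 * 9.393573
= 3193.8148


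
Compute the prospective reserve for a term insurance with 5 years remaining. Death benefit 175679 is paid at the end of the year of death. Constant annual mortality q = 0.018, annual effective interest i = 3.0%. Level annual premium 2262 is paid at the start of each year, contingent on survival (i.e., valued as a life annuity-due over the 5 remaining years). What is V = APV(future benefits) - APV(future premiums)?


v = 1/(1+i) = 0.970874
APV(future benefits) per unit = sum_{k=0}^{4} k_p_x * q * v^(k+1) = 0.079605
APV(future benefits) = 175679 * 0.079605 = 13984.9933
Life annuity-due factor ä_{x:5} = sum_{k=0}^{4} k_p_x * v^k = 4.555197
APV(future premiums) = 2262 * 4.555197 = 10303.8549
V = 13984.9933 - 10303.8549
= 3681.1385


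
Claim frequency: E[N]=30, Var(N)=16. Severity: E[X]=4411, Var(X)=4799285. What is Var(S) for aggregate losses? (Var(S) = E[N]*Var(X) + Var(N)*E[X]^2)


Var(S) = E[N]*Var(X) + Var(N)*E[X]^2
= 30*4799285 + 16*4411^2
= 143978550 + 311310736
= 4.5529e+08


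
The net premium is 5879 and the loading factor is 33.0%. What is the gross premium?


Gross = net * (1 + loading)
= 5879 * (1 + 0.33)
= 5879 * 1.33
= 7819.07


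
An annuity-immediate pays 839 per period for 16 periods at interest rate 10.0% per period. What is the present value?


PV = PMT * (1 - (1+i)^(-n)) / i
= 839 * (1 - (1+0.1)^(-16)) / 0.1
= 839 * (1 - 0.217629) / 0.1
= 839 * 7.823709
= 6564.0916


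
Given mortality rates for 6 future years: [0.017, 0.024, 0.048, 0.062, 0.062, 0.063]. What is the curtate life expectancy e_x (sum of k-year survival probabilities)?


e_x = sum_{k=1}^{n} k_p_x
k_p_x values:
  1_p_x = 0.983
  2_p_x = 0.959408
  3_p_x = 0.913356
  4_p_x = 0.856728
  5_p_x = 0.803611
  6_p_x = 0.752984
e_x = 5.2691


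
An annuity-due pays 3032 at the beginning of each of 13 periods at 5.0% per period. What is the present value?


PV_due = PMT * (1-(1+i)^(-n))/i * (1+i)
PV_immediate = 28481.3133
PV_due = 28481.3133 * 1.05
= 29905.379


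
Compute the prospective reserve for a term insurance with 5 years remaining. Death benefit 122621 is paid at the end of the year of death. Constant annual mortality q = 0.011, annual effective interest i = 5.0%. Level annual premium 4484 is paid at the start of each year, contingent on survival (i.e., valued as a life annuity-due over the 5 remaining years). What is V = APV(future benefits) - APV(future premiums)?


v = 1/(1+i) = 0.952381
APV(future benefits) per unit = sum_{k=0}^{4} k_p_x * q * v^(k+1) = 0.046638
APV(future benefits) = 122621 * 0.046638 = 5718.824
Life annuity-due factor ä_{x:5} = sum_{k=0}^{4} k_p_x * v^k = 4.451829
APV(future premiums) = 4484 * 4.451829 = 19962.0021
V = 5718.824 - 19962.0021
= -14243.1781


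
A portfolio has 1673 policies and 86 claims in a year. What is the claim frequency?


frequency = claims / policies
= 86 / 1673
= 0.0514


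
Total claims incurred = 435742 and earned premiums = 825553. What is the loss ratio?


Loss ratio = claims / premiums
= 435742 / 825553
= 0.5278


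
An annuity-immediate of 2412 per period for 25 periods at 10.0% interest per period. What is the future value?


FV = PMT * ((1+i)^n - 1) / i
= 2412 * ((1.1)^25 - 1) / 0.1
= 2412 * (10.834706 - 1) / 0.1
= 237213.1074


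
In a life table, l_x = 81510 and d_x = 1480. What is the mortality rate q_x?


q_x = d_x / l_x
= 1480 / 81510
= 0.0182


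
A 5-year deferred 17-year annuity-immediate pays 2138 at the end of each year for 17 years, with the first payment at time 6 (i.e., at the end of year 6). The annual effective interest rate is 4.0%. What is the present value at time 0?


PV at time 5 of the 17-year annuity-immediate:
a_n = 2138 * (1-(1+0.04)^(-17))/0.04 = 26010.2
Discount back 5 years to time 0:
PV = 26010.2 * (1+0.04)^(-5)
= 26010.2 * 0.821927
= 21378.4884


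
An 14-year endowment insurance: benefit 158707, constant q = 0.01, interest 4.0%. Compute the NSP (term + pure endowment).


Term component = 15817.4043
Pure endowment = 14_p_x * v^14 * benefit = 0.868746 * 0.577475 * 158707 = 79619.9786
NSP = 95437.3829


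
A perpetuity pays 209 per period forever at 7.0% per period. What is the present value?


PV = PMT / i
= 209 / 0.07
= 2985.7143


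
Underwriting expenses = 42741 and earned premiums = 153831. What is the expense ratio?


Expense ratio = expenses / premiums
= 42741 / 153831
= 0.2778


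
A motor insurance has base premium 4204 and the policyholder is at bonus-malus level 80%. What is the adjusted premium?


adjusted = base * BM_level / 100
= 4204 * 80 / 100
= 4204 * 0.8
= 3363.2


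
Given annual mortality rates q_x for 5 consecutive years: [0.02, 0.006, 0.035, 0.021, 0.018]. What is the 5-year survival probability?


p_k = 1 - q_k for each year
Survival = product of (1 - q_k)
= 0.98 * 0.994 * 0.965 * 0.979 * 0.982
= 0.9037


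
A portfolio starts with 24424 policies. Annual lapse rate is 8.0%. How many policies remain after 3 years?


remaining = initial * (1 - lapse)^years
= 24424 * (1 - 0.08)^3
= 24424 * 0.778688
= 19018.6757


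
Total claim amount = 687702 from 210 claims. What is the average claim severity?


severity = total / number
= 687702 / 210
= 3274.7714


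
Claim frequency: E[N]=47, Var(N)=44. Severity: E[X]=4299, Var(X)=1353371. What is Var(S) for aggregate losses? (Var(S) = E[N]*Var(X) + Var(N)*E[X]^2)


Var(S) = E[N]*Var(X) + Var(N)*E[X]^2
= 47*1353371 + 44*4299^2
= 63608437 + 813181644
= 8.7679e+08


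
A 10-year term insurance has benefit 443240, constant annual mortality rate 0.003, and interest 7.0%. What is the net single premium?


NSP = benefit * sum_{k=0}^{n-1} k_p_x * q * v^(k+1)
With constant q=0.003, v=0.934579
Sum = 0.020823
NSP = 443240 * 0.020823
= 9229.6584


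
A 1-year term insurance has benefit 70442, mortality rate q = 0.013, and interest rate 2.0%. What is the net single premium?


NSP = benefit * q * v
v = 1/(1+i) = 0.980392
NSP = 70442 * 0.013 * 0.980392
= 897.7902


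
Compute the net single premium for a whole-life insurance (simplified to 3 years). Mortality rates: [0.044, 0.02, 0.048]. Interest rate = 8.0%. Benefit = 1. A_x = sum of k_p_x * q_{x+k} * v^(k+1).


v = 0.925926
Year 0: k_p_x=1.0, q=0.044, term=0.040741
Year 1: k_p_x=0.956, q=0.02, term=0.016392
Year 2: k_p_x=0.93688, q=0.048, term=0.035699
A_x = 0.0928


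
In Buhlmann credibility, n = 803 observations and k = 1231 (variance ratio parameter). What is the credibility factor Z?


Z = n / (n + k)
= 803 / (803 + 1231)
= 803 / 2034
= 0.3948


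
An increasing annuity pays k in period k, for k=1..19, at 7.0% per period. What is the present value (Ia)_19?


(Ia)_n = sum_{k=1}^{n} k * v^k, v = 1/(1+i)
v = 0.934579
Sum computed term by term:
(Ia)_19 = 82.9347


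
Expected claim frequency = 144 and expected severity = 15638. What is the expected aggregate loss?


E[S] = E[N] * E[X]
= 144 * 15638
= 2.2519e+06


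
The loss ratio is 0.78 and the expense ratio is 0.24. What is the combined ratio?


Combined ratio = loss ratio + expense ratio
= 0.78 + 0.24
= 1.02


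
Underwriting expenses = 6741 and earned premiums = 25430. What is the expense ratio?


Expense ratio = expenses / premiums
= 6741 / 25430
= 0.2651


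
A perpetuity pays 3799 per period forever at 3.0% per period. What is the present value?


PV = PMT / i
= 3799 / 0.03
= 126633.3333


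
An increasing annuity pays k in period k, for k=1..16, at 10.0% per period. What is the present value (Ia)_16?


(Ia)_n = sum_{k=1}^{n} k * v^k, v = 1/(1+i)
v = 0.909091
Sum computed term by term:
(Ia)_16 = 51.2401


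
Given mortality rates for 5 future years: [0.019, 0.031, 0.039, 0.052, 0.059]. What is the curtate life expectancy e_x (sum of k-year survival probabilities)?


e_x = sum_{k=1}^{n} k_p_x
k_p_x values:
  1_p_x = 0.981
  2_p_x = 0.950589
  3_p_x = 0.913516
  4_p_x = 0.866013
  5_p_x = 0.814918
e_x = 4.526


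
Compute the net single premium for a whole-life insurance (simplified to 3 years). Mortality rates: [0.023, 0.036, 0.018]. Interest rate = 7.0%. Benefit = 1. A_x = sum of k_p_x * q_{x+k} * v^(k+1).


v = 0.934579
Year 0: k_p_x=1.0, q=0.023, term=0.021495
Year 1: k_p_x=0.977, q=0.036, term=0.030721
Year 2: k_p_x=0.941828, q=0.018, term=0.013839
A_x = 0.0661


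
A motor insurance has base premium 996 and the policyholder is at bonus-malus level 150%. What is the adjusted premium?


adjusted = base * BM_level / 100
= 996 * 150 / 100
= 996 * 1.5
= 1494.0


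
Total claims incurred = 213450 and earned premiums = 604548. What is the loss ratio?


Loss ratio = claims / premiums
= 213450 / 604548
= 0.3531


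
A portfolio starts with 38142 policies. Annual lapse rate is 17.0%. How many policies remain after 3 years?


remaining = initial * (1 - lapse)^years
= 38142 * (1 - 0.17)^3
= 38142 * 0.571787
= 21809.0998


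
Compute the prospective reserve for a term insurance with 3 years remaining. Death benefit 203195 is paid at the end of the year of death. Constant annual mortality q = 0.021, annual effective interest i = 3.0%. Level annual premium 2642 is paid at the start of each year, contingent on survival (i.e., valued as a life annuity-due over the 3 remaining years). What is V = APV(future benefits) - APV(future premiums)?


v = 1/(1+i) = 0.970874
APV(future benefits) per unit = sum_{k=0}^{2} k_p_x * q * v^(k+1) = 0.058186
APV(future benefits) = 203195 * 0.058186 = 11823.2006
Life annuity-due factor ä_{x:3} = sum_{k=0}^{2} k_p_x * v^k = 2.853908
APV(future premiums) = 2642 * 2.853908 = 7540.0249
V = 11823.2006 - 7540.0249
= 4283.1756


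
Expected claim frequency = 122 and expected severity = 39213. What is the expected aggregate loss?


E[S] = E[N] * E[X]
= 122 * 39213
= 4.7840e+06


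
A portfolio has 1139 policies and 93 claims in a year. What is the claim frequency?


frequency = claims / policies
= 93 / 1139
= 0.0817


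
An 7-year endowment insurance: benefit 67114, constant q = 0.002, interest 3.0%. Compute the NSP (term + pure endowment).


Term component = 831.4741
Pure endowment = 7_p_x * v^7 * benefit = 0.986084 * 0.813092 * 67114 = 53810.4148
NSP = 54641.8889


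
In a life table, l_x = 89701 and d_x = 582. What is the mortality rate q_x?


q_x = d_x / l_x
= 582 / 89701
= 0.0065


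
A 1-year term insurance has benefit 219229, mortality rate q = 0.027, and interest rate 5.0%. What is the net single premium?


NSP = benefit * q * v
v = 1/(1+i) = 0.952381
NSP = 219229 * 0.027 * 0.952381
= 5637.3171


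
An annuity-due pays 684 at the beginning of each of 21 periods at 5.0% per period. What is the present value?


PV_due = PMT * (1-(1+i)^(-n))/i * (1+i)
PV_immediate = 8769.6685
PV_due = 8769.6685 * 1.05
= 9208.1519


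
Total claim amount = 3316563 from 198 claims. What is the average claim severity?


severity = total / number
= 3316563 / 198
= 16750.3182


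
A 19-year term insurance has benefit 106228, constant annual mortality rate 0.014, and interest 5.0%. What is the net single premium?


NSP = benefit * sum_{k=0}^{n-1} k_p_x * q * v^(k+1)
With constant q=0.014, v=0.952381
Sum = 0.152526
NSP = 106228 * 0.152526
= 16202.5748


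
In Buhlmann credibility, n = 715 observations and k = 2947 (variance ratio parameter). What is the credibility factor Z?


Z = n / (n + k)
= 715 / (715 + 2947)
= 715 / 3662
= 0.1952


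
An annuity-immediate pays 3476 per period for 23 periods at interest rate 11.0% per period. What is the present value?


PV = PMT * (1 - (1+i)^(-n)) / i
= 3476 * (1 - (1+0.11)^(-23)) / 0.11
= 3476 * (1 - 0.090693) / 0.11
= 3476 * 8.266432
= 28734.1162


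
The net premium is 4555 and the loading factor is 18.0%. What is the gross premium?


Gross = net * (1 + loading)
= 4555 * (1 + 0.18)
= 4555 * 1.18
= 5374.9


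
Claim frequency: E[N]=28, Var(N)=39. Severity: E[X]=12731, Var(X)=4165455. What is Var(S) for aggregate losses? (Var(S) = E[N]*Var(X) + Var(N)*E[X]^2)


Var(S) = E[N]*Var(X) + Var(N)*E[X]^2
= 28*4165455 + 39*12731^2
= 116632740 + 6321056079
= 6.4377e+09


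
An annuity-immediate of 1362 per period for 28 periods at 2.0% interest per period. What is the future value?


FV = PMT * ((1+i)^n - 1) / i
= 1362 * ((1.02)^28 - 1) / 0.02
= 1362 * (1.741024 - 1) / 0.02
= 50463.7484


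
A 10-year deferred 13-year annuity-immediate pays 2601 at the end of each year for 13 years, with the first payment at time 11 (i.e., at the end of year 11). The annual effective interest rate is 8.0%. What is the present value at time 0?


PV at time 10 of the 13-year annuity-immediate:
a_n = 2601 * (1-(1+0.08)^(-13))/0.08 = 20557.7212
Discount back 10 years to time 0:
PV = 20557.7212 * (1+0.08)^(-10)
= 20557.7212 * 0.463193
= 9522.2026


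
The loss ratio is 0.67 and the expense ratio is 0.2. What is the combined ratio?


Combined ratio = loss ratio + expense ratio
= 0.67 + 0.2
= 0.87


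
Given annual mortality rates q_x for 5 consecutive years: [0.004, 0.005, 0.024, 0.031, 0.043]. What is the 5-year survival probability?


p_k = 1 - q_k for each year
Survival = product of (1 - q_k)
= 0.996 * 0.995 * 0.976 * 0.969 * 0.957
= 0.8969


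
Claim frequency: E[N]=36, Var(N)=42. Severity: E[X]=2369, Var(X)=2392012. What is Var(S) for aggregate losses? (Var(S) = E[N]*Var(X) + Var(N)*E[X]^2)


Var(S) = E[N]*Var(X) + Var(N)*E[X]^2
= 36*2392012 + 42*2369^2
= 86112432 + 235710762
= 3.2182e+08


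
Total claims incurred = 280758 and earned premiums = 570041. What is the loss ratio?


Loss ratio = claims / premiums
= 280758 / 570041
= 0.4925


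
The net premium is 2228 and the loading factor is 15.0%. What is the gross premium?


Gross = net * (1 + loading)
= 2228 * (1 + 0.15)
= 2228 * 1.15
= 2562.2


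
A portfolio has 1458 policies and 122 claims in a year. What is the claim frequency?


frequency = claims / policies
= 122 / 1458
= 0.0837


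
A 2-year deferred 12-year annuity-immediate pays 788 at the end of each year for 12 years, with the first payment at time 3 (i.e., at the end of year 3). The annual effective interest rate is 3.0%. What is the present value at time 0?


PV at time 2 of the 12-year annuity-immediate:
a_n = 788 * (1-(1+0.03)^(-12))/0.03 = 7843.7551
Discount back 2 years to time 0:
PV = 7843.7551 * (1+0.03)^(-2)
= 7843.7551 * 0.942596
= 7393.4915


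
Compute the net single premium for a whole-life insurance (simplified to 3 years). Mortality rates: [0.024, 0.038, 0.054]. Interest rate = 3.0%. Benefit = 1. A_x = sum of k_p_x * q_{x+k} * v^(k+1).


v = 0.970874
Year 0: k_p_x=1.0, q=0.024, term=0.023301
Year 1: k_p_x=0.976, q=0.038, term=0.034959
Year 2: k_p_x=0.938912, q=0.054, term=0.046399
A_x = 0.1047


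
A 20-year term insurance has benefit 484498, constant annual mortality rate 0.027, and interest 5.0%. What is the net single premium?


NSP = benefit * sum_{k=0}^{n-1} k_p_x * q * v^(k+1)
With constant q=0.027, v=0.952381
Sum = 0.274205
NSP = 484498 * 0.274205
= 132851.9048


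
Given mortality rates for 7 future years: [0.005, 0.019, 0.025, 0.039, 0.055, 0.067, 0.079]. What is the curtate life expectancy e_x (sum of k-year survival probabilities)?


e_x = sum_{k=1}^{n} k_p_x
k_p_x values:
  1_p_x = 0.995
  2_p_x = 0.976095
  3_p_x = 0.951693
  4_p_x = 0.914577
  5_p_x = 0.864275
  6_p_x = 0.806368
  7_p_x = 0.742665
e_x = 6.2507


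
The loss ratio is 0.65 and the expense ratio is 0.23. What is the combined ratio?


Combined ratio = loss ratio + expense ratio
= 0.65 + 0.23
= 0.88


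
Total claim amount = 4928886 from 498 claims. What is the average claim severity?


severity = total / number
= 4928886 / 498
= 9897.3614


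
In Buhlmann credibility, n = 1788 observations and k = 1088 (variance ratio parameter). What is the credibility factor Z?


Z = n / (n + k)
= 1788 / (1788 + 1088)
= 1788 / 2876
= 0.6217
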